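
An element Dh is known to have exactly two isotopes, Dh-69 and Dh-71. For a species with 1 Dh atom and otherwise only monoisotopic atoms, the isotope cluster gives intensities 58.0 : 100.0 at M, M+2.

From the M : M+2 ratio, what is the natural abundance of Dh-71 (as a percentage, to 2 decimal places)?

63.29%

Write p for the Dh-69 fraction. I(M+2)/I(M) = [C(1,1)·p^0·(1−p)] / p^1 = 1·(1−p)/p = 100.0/58.0 = 1.7241
(1−p)/p = 1.7241/1 = 1.7241  ⇒  p = 1/(1 + 1.7241) = 0.3671
Dh-69: 36.71%, Dh-71: 63.29%.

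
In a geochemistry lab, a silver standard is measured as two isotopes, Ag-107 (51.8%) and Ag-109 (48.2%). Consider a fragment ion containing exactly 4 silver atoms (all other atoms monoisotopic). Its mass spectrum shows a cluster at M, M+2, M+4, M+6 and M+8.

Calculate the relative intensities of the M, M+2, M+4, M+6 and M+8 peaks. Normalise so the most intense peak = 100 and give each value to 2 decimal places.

Expanding (0.518 + 0.482)^4:
P(M) = 0.518^4 = 0.071998
P(M+2) = 4 × 0.518^3 × 0.482^1 = 0.267976
P(M+4) = 6 × 0.518^2 × 0.482^2 = 0.374029
P(M+6) = 4 × 0.518^1 × 0.482^3 = 0.232023
P(M+8) = 0.482^4 = 0.053974
The M+4 peak is largest (0.374029); scaling to 100 gives 19.25 : 71.65 : 100.00 : 62.03 : 14.43.

19.25 : 71.65 : 100.00 : 62.03 : 14.43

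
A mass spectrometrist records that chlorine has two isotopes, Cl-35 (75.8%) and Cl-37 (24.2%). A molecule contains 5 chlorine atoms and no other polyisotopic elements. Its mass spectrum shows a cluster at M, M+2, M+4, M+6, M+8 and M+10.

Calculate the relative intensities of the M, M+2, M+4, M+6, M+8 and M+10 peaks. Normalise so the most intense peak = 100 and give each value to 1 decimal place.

The 5 Cl atoms are independent, so intensities follow the terms of (0.758 + 0.242)^5.
P(M) = 0.758^5 = 0.250234
P(M+2) = 5 × 0.758^4 × 0.242^1 = 0.399450
P(M+4) = 10 × 0.758^3 × 0.242^2 = 0.255058
P(M+6) = 10 × 0.758^2 × 0.242^3 = 0.081430
P(M+8) = 5 × 0.758^1 × 0.242^4 = 0.012999
P(M+10) = 0.242^5 = 0.000830
The M+2 peak is largest (0.399450); scaling to 100 gives 62.6 : 100.0 : 63.9 : 20.4 : 3.3 : 0.2.

62.6 : 100.0 : 63.9 : 20.4 : 3.3 : 0.2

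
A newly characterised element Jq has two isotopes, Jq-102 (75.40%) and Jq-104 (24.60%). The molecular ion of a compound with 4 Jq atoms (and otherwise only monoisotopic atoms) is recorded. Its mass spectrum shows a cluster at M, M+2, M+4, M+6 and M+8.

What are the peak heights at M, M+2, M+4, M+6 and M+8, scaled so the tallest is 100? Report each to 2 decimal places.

76.63 : 100.00 : 48.94 : 10.64 : 0.87

Each Jq atom is independently Jq-102 (p = 0.7540) or Jq-104 (q = 0.2460); the cluster is the binomial expansion (p + q)^4.
P(M) = 0.7540^4 = 0.323210
P(M+2) = 4 × 0.7540^3 × 0.2460^1 = 0.421802
P(M+4) = 6 × 0.7540^2 × 0.2460^2 = 0.206426
P(M+6) = 4 × 0.7540^1 × 0.2460^3 = 0.044899
P(M+8) = 0.2460^4 = 0.003662
The M+2 peak is largest (0.421802); scaling to 100 gives 76.63 : 100.00 : 48.94 : 10.64 : 0.87.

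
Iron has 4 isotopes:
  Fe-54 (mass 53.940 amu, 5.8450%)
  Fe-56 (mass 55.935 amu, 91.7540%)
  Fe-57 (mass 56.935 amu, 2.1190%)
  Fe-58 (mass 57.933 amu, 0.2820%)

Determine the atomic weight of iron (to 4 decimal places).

The abundance-weighted mean is 0.058450 × 53.940 + 0.917540 × 55.935 + 0.021190 × 56.935 + 0.002820 × 57.933
= 3.15279 + 51.32260 + 1.20645 + 0.16337 = 55.84521 amu

55.8452 amu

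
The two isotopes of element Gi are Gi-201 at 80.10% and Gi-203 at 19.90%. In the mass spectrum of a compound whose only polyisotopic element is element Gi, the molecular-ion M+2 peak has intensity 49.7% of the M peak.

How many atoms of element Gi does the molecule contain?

The M+2/M ratio from n Gi atoms is n · q/p = n · 0.1990/0.8010.
n = 0.497 × 0.8010/0.1990 = 2.00 ≈ 2

2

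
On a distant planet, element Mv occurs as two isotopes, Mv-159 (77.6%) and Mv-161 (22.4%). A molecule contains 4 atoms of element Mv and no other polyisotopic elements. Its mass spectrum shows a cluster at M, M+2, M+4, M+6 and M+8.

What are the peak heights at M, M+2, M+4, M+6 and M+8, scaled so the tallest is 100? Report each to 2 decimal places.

Expanding (0.776 + 0.224)^4:
P(M) = 0.776^4 = 0.362616
P(M+2) = 4 × 0.776^3 × 0.224^1 = 0.418691
P(M+4) = 6 × 0.776^2 × 0.224^2 = 0.181289
P(M+6) = 4 × 0.776^1 × 0.224^3 = 0.034887
P(M+8) = 0.224^4 = 0.002518
The M+2 peak is largest (0.418691); scaling to 100 gives 86.61 : 100.00 : 43.30 : 8.33 : 0.60.

86.61 : 100.00 : 43.30 : 8.33 : 0.60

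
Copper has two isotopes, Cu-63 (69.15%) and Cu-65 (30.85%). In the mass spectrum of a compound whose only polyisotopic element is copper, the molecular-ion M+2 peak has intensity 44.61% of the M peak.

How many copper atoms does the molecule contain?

For n independent Cu atoms, I(M+2)/I(M) = n · (abundance Cu-65) / (abundance Cu-63) = n · 0.3085/0.6915.
n = 0.4461 × 0.6915/0.3085 = 1.00 ≈ 1

1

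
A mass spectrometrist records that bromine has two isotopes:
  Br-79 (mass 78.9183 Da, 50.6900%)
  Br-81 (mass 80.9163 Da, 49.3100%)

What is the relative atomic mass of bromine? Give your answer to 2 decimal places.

79.90 Da

Average mass = Σ (abundance × isotope mass) = 0.506900 × 78.9183 + 0.493100 × 80.9163
= 40.00369 + 39.89983 = 79.90352 Da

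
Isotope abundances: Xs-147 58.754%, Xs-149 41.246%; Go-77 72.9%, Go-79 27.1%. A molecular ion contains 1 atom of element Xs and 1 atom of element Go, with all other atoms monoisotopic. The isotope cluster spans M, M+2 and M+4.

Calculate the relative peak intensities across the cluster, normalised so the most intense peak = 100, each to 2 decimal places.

93.13 : 100.00 : 24.30

Element Xs pattern (n=1): 0.58754 : 0.41246
Element Go pattern (n=1): 0.7290 : 0.2710
Convolve the two distributions (both contribute in 2-u steps):
  M: 0.58754×0.7290 = 0.428317
  M+2: 0.58754×0.2710 + 0.41246×0.7290 = 0.459907
  M+4: 0.41246×0.2710 = 0.111777
Scale to base peak (0.459907) = 100: 93.13 : 100.00 : 24.30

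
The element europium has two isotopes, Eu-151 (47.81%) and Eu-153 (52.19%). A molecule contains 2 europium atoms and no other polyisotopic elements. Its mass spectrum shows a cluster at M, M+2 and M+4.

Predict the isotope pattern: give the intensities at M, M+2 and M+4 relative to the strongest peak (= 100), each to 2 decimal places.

45.80 : 100.00 : 54.58

The 2 Eu atoms are independent, so intensities follow the terms of (0.4781 + 0.5219)^2.
P(M) = 0.4781^2 = 0.228580
P(M+2) = 2 × 0.4781^1 × 0.5219^1 = 0.499041
P(M+4) = 0.5219^2 = 0.272380
The M+2 peak is largest (0.499041); scaling to 100 gives 45.80 : 100.00 : 54.58.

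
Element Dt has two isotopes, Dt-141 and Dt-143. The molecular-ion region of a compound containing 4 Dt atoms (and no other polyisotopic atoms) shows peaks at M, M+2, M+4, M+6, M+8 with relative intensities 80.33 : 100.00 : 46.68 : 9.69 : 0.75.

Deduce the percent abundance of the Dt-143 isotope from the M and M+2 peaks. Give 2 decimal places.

23.73%

If p is the fraction of Dt that is Dt-141, then I(M+2)/I(M) = [C(4,1)·p^3·(1−p)] / p^4 = 4·(1−p)/p = 100.00/80.33 = 1.2449
(1−p)/p = 1.2449/4 = 0.3112  ⇒  p = 1/(1 + 0.3112) = 0.7627
Dt-141: 76.27%, Dt-143: 23.73%.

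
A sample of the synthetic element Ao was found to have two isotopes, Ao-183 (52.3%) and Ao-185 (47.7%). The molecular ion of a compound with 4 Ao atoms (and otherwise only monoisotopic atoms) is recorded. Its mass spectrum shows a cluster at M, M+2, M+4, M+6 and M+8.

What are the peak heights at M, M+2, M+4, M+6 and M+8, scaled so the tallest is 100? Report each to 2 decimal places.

Expanding (0.523 + 0.477)^4:
P(M) = 0.523^4 = 0.074818
P(M+2) = 4 × 0.523^3 × 0.477^1 = 0.272950
P(M+4) = 6 × 0.523^2 × 0.477^2 = 0.373415
P(M+6) = 4 × 0.523^1 × 0.477^3 = 0.227048
P(M+8) = 0.477^4 = 0.051769
The M+4 peak is largest (0.373415); scaling to 100 gives 20.04 : 73.10 : 100.00 : 60.80 : 13.86.

20.04 : 73.10 : 100.00 : 60.80 : 13.86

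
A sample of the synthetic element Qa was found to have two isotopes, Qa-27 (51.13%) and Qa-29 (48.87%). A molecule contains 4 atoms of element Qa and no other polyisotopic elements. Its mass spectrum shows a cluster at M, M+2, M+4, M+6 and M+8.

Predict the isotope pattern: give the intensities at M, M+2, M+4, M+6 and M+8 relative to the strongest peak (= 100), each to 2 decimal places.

18.24 : 69.75 : 100.00 : 63.72 : 15.23

Each Qa atom is independently Qa-27 (p = 0.5113) or Qa-29 (q = 0.4887); the cluster is the binomial expansion (p + q)^4.
P(M) = 0.5113^4 = 0.068344
P(M+2) = 4 × 0.5113^3 × 0.4887^1 = 0.261294
P(M+4) = 6 × 0.5113^2 × 0.4887^2 = 0.374617
P(M+6) = 4 × 0.5113^1 × 0.4887^3 = 0.238706
P(M+8) = 0.4887^4 = 0.057039
The M+4 peak is largest (0.374617); scaling to 100 gives 18.24 : 69.75 : 100.00 : 63.72 : 15.23.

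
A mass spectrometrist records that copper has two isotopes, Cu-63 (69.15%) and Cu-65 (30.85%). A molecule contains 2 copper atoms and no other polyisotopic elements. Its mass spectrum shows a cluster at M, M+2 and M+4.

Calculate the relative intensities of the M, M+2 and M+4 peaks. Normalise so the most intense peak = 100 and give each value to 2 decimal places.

100.00 : 89.23 : 19.90

Expanding (0.6915 + 0.3085)^2:
P(M) = 0.6915^2 = 0.478172
P(M+2) = 2 × 0.6915^1 × 0.3085^1 = 0.426656
P(M+4) = 0.3085^2 = 0.095172
The M peak is largest (0.478172); scaling to 100 gives 100.00 : 89.23 : 19.90.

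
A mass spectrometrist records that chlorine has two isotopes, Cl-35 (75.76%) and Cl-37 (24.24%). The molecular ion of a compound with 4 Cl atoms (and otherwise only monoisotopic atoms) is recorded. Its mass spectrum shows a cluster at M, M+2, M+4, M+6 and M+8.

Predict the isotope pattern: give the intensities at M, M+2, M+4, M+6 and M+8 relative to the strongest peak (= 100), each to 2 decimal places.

Each Cl atom is independently Cl-35 (p = 0.7576) or Cl-37 (q = 0.2424); the cluster is the binomial expansion (p + q)^4.
P(M) = 0.7576^4 = 0.329428
P(M+2) = 4 × 0.7576^3 × 0.2424^1 = 0.421612
P(M+4) = 6 × 0.7576^2 × 0.2424^2 = 0.202347
P(M+6) = 4 × 0.7576^1 × 0.2424^3 = 0.043162
P(M+8) = 0.2424^4 = 0.003452
The M+2 peak is largest (0.421612); scaling to 100 gives 78.14 : 100.00 : 47.99 : 10.24 : 0.82.

78.14 : 100.00 : 47.99 : 10.24 : 0.82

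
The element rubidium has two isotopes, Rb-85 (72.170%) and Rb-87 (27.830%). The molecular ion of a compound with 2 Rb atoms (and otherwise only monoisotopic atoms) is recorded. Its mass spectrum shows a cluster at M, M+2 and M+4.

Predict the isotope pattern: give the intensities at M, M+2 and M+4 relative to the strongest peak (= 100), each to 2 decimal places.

Each Rb atom is independently Rb-85 (p = 0.72170) or Rb-87 (q = 0.27830); the cluster is the binomial expansion (p + q)^2.
P(M) = 0.72170^2 = 0.520851
P(M+2) = 2 × 0.72170^1 × 0.27830^1 = 0.401698
P(M+4) = 0.27830^2 = 0.077451
The M peak is largest (0.520851); scaling to 100 gives 100.00 : 77.12 : 14.87.

100.00 : 77.12 : 14.87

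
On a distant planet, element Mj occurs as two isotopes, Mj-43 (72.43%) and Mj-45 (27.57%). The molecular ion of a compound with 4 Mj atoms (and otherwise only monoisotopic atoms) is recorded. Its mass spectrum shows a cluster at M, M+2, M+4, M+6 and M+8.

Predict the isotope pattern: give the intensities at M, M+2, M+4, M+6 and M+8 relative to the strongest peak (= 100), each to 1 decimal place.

65.7 : 100.0 : 57.1 : 14.5 : 1.4

Each Mj atom is independently Mj-43 (p = 0.7243) or Mj-45 (q = 0.2757); the cluster is the binomial expansion (p + q)^4.
P(M) = 0.7243^4 = 0.275216
P(M+2) = 4 × 0.7243^3 × 0.2757^1 = 0.419037
P(M+4) = 6 × 0.7243^2 × 0.2757^2 = 0.239255
P(M+6) = 4 × 0.7243^1 × 0.2757^3 = 0.060714
P(M+8) = 0.2757^4 = 0.005778
The M+2 peak is largest (0.419037); scaling to 100 gives 65.7 : 100.0 : 57.1 : 14.5 : 1.4.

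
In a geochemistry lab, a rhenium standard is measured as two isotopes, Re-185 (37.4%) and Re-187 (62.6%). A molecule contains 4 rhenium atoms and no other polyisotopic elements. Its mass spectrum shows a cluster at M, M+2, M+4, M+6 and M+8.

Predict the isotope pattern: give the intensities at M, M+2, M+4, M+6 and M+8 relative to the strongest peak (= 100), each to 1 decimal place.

The 4 Re atoms are independent, so intensities follow the terms of (0.374 + 0.626)^4.
P(M) = 0.374^4 = 0.019565
P(M+2) = 4 × 0.374^3 × 0.626^1 = 0.130993
P(M+4) = 6 × 0.374^2 × 0.626^2 = 0.328884
P(M+6) = 4 × 0.374^1 × 0.626^3 = 0.366990
P(M+8) = 0.626^4 = 0.153567
The M+6 peak is largest (0.366990); scaling to 100 gives 5.3 : 35.7 : 89.6 : 100.0 : 41.8.

5.3 : 35.7 : 89.6 : 100.0 : 41.8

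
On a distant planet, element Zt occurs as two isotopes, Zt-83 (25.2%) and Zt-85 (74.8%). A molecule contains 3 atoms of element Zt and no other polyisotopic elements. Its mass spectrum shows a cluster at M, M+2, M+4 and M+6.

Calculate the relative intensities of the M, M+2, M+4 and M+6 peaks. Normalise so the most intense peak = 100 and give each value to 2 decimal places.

3.78 : 33.69 : 100.00 : 98.94

Each Zt atom is independently Zt-83 (p = 0.252) or Zt-85 (q = 0.748); the cluster is the binomial expansion (p + q)^3.
P(M) = 0.252^3 = 0.016003
P(M+2) = 3 × 0.252^2 × 0.748^1 = 0.142503
P(M+4) = 3 × 0.252^1 × 0.748^2 = 0.422985
P(M+6) = 0.748^3 = 0.418509
The M+4 peak is largest (0.422985); scaling to 100 gives 3.78 : 33.69 : 100.00 : 98.94.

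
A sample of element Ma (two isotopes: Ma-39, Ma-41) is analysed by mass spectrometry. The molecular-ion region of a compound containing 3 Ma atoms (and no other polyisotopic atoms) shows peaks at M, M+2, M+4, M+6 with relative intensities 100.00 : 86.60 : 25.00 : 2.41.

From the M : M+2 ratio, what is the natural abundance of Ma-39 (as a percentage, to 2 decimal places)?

Write p for the Ma-39 fraction. I(M+2)/I(M) = [C(3,1)·p^2·(1−p)] / p^3 = 3·(1−p)/p = 86.60/100.00 = 0.8660
(1−p)/p = 0.8660/3 = 0.2887  ⇒  p = 1/(1 + 0.2887) = 0.7760
Ma-39: 77.60%, Ma-41: 22.40%.

77.60%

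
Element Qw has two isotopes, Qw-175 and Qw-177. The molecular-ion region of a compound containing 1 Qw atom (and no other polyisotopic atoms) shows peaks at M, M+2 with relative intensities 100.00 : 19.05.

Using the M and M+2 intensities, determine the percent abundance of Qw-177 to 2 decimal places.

Write p for the Qw-175 fraction. I(M+2)/I(M) = [C(1,1)·p^0·(1−p)] / p^1 = 1·(1−p)/p = 19.05/100.00 = 0.1905
(1−p)/p = 0.1905/1 = 0.1905  ⇒  p = 1/(1 + 0.1905) = 0.8400
Qw-175: 84.00%, Qw-177: 16.00%.

16.00%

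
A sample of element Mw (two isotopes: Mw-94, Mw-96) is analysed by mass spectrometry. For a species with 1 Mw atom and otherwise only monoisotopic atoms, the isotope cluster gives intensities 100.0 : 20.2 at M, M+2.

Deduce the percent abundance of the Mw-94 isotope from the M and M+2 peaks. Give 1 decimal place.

Write p for the Mw-94 fraction. I(M+2)/I(M) = [C(1,1)·p^0·(1−p)] / p^1 = 1·(1−p)/p = 20.2/100.0 = 0.2020
(1−p)/p = 0.2020/1 = 0.2020  ⇒  p = 1/(1 + 0.2020) = 0.8319
Mw-94: 83.2%, Mw-96: 16.8%.

83.2%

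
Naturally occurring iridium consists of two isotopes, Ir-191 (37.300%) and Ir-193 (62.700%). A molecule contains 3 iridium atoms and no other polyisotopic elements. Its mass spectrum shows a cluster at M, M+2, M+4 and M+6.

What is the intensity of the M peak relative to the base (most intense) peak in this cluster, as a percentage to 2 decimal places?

Term probabilities: M 0.0519, M+2 0.2617, M+4 0.4399, M+6 0.2465. Base peak = M+4.
P(M+4) = C(3,2) × 0.37300^1 × 0.62700^2 = 3 × 0.3730 × 0.393129 = 0.439911 (base)
P(M) = C(3,0) × 0.37300^3 × 0.62700^0 = 1 × 0.05189512 × 1.0000 = 0.051895
Relative intensity = 0.051895 / 0.439911 × 100 = 11.80

11.80%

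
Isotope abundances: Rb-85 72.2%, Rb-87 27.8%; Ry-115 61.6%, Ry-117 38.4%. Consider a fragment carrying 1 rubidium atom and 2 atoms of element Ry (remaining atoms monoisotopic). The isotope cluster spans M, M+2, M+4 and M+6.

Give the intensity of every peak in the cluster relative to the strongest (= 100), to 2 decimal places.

Rubidium pattern (n=1): 0.7220 : 0.2780
Element Ry pattern (n=2): 0.379456 : 0.473088 : 0.147456
Convolve the two distributions (both contribute in 2-u steps):
  M: 0.7220×0.379456 = 0.273967
  M+2: 0.7220×0.473088 + 0.2780×0.379456 = 0.447058
  M+4: 0.7220×0.147456 + 0.2780×0.473088 = 0.237982
  M+6: 0.2780×0.147456 = 0.040993
Scale to base peak (0.447058) = 100: 61.28 : 100.00 : 53.23 : 9.17

61.28 : 100.00 : 53.23 : 9.17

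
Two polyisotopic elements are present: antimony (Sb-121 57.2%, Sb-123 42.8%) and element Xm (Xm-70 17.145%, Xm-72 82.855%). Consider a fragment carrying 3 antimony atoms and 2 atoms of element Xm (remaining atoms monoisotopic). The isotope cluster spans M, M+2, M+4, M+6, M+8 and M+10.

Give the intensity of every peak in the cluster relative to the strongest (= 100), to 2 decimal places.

Antimony pattern (n=3): 0.18714925 : 0.42010426 : 0.31434374 : 0.07840275
Element Xm pattern (n=2): 0.0293951 : 0.28410979 : 0.6864951
Convolve the two distributions (both contribute in 2-u steps):
  M: 0.18714925×0.0293951 = 0.005501
  M+2: 0.18714925×0.28410979 + 0.42010426×0.0293951 = 0.065520
  M+4: 0.18714925×0.6864951 + 0.42010426×0.28410979 + 0.31434374×0.0293951 = 0.257073
  M+6: 0.42010426×0.6864951 + 0.31434374×0.28410979 + 0.07840275×0.0293951 = 0.380012
  M+8: 0.31434374×0.6864951 + 0.07840275×0.28410979 = 0.238070
  M+10: 0.07840275×0.6864951 = 0.053823
Scale to base peak (0.380012) = 100: 1.45 : 17.24 : 67.65 : 100.00 : 62.65 : 14.16

1.45 : 17.24 : 67.65 : 100.00 : 62.65 : 14.16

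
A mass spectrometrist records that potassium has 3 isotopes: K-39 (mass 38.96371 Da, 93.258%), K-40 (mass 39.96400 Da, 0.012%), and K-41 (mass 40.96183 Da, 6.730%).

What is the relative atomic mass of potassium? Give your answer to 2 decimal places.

Ar = Σ fᵢ·mᵢ = 0.93258 × 38.96371 + 0.00012 × 39.96400 + 0.06730 × 40.96183
= 36.336777 + 0.004796 + 2.756731 = 39.098304 Da

39.10 Da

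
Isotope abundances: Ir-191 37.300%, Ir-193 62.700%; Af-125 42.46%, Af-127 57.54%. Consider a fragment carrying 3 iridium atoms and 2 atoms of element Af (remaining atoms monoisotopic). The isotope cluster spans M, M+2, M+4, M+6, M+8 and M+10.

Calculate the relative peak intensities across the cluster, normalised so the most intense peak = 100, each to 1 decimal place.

Iridium pattern (n=3): 0.05189512 : 0.26170165 : 0.43991135 : 0.24649188
Element Af pattern (n=2): 0.18028516 : 0.48862968 : 0.33108516
Convolve the two distributions (both contribute in 2-u steps):
  M: 0.05189512×0.18028516 = 0.009356
  M+2: 0.05189512×0.48862968 + 0.26170165×0.18028516 = 0.072538
  M+4: 0.05189512×0.33108516 + 0.26170165×0.48862968 + 0.43991135×0.18028516 = 0.224366
  M+6: 0.26170165×0.33108516 + 0.43991135×0.48862968 + 0.24649188×0.18028516 = 0.346038
  M+8: 0.43991135×0.33108516 + 0.24649188×0.48862968 = 0.266091
  M+10: 0.24649188×0.33108516 = 0.081610
Scale to base peak (0.346038) = 100: 2.7 : 21.0 : 64.8 : 100.0 : 76.9 : 23.6

2.7 : 21.0 : 64.8 : 100.0 : 76.9 : 23.6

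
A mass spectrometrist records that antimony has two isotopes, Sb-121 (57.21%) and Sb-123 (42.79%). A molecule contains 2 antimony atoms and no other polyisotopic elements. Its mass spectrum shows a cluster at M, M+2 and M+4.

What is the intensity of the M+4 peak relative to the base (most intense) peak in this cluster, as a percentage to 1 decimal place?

37.4%

(0.5721 + 0.4279)^2 gives M 0.3273, M+2 0.4896, M+4 0.1831; the largest is M+2.
P(M+2) = C(2,1) × 0.5721^1 × 0.4279^1 = 2 × 0.5721 × 0.4279 = 0.489603 (base)
P(M+4) = C(2,2) × 0.5721^0 × 0.4279^2 = 1 × 1.0000 × 0.18309841 = 0.183098
Relative intensity = 0.183098 / 0.489603 × 100 = 37.4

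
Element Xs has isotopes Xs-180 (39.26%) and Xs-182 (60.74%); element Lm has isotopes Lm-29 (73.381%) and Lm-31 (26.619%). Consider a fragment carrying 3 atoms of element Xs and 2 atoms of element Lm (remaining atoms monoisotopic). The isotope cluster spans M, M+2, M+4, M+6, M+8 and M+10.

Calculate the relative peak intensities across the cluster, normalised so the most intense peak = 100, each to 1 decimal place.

Element Xs pattern (n=3): 0.06051331 : 0.28086436 : 0.43453136 : 0.22409097
Element Lm pattern (n=2): 0.53847712 : 0.39066577 : 0.07085712
Convolve the two distributions (both contribute in 2-u steps):
  M: 0.06051331×0.53847712 = 0.032585
  M+2: 0.06051331×0.39066577 + 0.28086436×0.53847712 = 0.174880
  M+4: 0.06051331×0.07085712 + 0.28086436×0.39066577 + 0.43453136×0.53847712 = 0.347997
  M+6: 0.28086436×0.07085712 + 0.43453136×0.39066577 + 0.22409097×0.53847712 = 0.310326
  M+8: 0.43453136×0.07085712 + 0.22409097×0.39066577 = 0.118334
  M+10: 0.22409097×0.07085712 = 0.015878
Scale to base peak (0.347997) = 100: 9.4 : 50.3 : 100.0 : 89.2 : 34.0 : 4.6

9.4 : 50.3 : 100.0 : 89.2 : 34.0 : 4.6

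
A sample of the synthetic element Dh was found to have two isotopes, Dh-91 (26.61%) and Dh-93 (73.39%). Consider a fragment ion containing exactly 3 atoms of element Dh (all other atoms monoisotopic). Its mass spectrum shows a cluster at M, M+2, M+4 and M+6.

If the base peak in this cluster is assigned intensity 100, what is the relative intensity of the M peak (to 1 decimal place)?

4.4

(0.2661 + 0.7339)^3 gives M 0.0188, M+2 0.1559, M+4 0.4300, M+6 0.3953; the largest is M+4.
P(M+4) = C(3,2) × 0.2661^1 × 0.7339^2 = 3 × 0.2661 × 0.53860921 = 0.429972 (base)
P(M) = C(3,0) × 0.2661^3 × 0.7339^0 = 1 × 0.01884233 × 1.0000 = 0.018842
Relative intensity = 0.018842 / 0.429972 × 100 = 4.4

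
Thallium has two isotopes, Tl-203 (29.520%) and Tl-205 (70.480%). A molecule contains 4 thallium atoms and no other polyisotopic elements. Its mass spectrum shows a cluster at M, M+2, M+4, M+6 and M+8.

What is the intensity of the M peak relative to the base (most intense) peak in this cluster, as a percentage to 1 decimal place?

1.8%

(0.29520 + 0.70480)^4 gives M 0.0076, M+2 0.0725, M+4 0.2597, M+6 0.4134, M+8 0.2468; the largest is M+6.
P(M+6) = C(4,3) × 0.29520^1 × 0.70480^3 = 4 × 0.2952 × 0.35010449 = 0.413403 (base)
P(M) = C(4,0) × 0.29520^4 × 0.70480^0 = 1 × 0.00759391 × 1.0000 = 0.007594
Relative intensity = 0.007594 / 0.413403 × 100 = 1.8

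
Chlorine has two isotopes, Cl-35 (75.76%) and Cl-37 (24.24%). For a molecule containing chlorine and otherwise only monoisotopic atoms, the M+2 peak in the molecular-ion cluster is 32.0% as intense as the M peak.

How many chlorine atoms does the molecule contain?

The M+2/M ratio from n Cl atoms is n · q/p = n · 0.2424/0.7576.
n = 0.320 × 0.7576/0.2424 = 1.00 ≈ 1

1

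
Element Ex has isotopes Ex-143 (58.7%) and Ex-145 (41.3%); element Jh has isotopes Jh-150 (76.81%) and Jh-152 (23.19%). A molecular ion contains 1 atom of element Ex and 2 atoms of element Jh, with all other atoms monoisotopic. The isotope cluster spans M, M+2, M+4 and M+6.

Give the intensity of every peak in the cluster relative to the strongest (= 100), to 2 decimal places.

Element Ex pattern (n=1): 0.5870 : 0.4130
Element Jh pattern (n=2): 0.58997761 : 0.35624478 : 0.05377761
Convolve the two distributions (both contribute in 2-u steps):
  M: 0.5870×0.58997761 = 0.346317
  M+2: 0.5870×0.35624478 + 0.4130×0.58997761 = 0.452776
  M+4: 0.5870×0.05377761 + 0.4130×0.35624478 = 0.178697
  M+6: 0.4130×0.05377761 = 0.022210
Scale to base peak (0.452776) = 100: 76.49 : 100.00 : 39.47 : 4.91

76.49 : 100.00 : 39.47 : 4.91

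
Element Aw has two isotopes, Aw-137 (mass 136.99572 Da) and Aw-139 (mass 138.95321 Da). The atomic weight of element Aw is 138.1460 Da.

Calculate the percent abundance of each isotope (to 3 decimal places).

Let x be the fractional abundance of Aw-137; then Aw-139 has abundance 1 − x.
136.99572·x + 138.95321·(1 − x) = 138.1460
(136.99572 − 138.95321)·x = 138.1460 − 138.95321
x = -0.80721 / -1.95749 = 0.41237 → 41.237% Aw-137, 58.763% Aw-139.

Aw-137: 41.237%, Aw-139: 58.763%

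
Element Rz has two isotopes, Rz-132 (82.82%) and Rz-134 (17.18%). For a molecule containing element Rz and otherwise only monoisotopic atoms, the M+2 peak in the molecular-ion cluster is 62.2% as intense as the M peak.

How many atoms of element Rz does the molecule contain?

3

With n Rz atoms, P(M+2)/P(M) = C(n,1)·p^(n−1)q / p^n = n·q/p = n · 0.1718/0.8282.
n = 0.622 × 0.8282/0.1718 = 3.00 ≈ 3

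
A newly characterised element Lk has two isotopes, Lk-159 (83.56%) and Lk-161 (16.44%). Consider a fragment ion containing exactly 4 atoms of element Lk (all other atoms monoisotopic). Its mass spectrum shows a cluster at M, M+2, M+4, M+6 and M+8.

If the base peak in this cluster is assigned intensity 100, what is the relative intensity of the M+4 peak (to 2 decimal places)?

23.23

Term probabilities: M 0.4875, M+2 0.3837, M+4 0.1132, M+6 0.0149, M+8 0.0007. Base peak = M.
P(M) = C(4,0) × 0.8356^4 × 0.1644^0 = 1 × 0.48752145 × 1.0000 = 0.487521 (base)
P(M+4) = C(4,2) × 0.8356^2 × 0.1644^2 = 6 × 0.69822736 × 0.02702736 = 0.113227
Relative intensity = 0.113227 / 0.487521 × 100 = 23.23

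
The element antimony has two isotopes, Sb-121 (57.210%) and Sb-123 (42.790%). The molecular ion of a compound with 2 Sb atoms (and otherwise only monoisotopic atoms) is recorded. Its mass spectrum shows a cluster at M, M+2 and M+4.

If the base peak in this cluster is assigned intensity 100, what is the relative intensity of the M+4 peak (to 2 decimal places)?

(0.57210 + 0.42790)^2 gives M 0.3273, M+2 0.4896, M+4 0.1831; the largest is M+2.
P(M+2) = C(2,1) × 0.57210^1 × 0.42790^1 = 2 × 0.5721 × 0.4279 = 0.489603 (base)
P(M+4) = C(2,2) × 0.57210^0 × 0.42790^2 = 1 × 1.0000 × 0.18309841 = 0.183098
Relative intensity = 0.183098 / 0.489603 × 100 = 37.40

37.40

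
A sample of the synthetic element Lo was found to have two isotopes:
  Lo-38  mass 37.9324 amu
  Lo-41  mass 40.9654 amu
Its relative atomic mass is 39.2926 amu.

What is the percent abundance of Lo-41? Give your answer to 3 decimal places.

Writing the weighted mean with unknown fraction x of Lo-38:
37.9324·x + 40.9654·(1 − x) = 39.2926
(37.9324 − 40.9654)·x = 39.2926 − 40.9654
x = -1.6728 / -3.0330 = 0.55153 → 55.153% Lo-38, 44.847% Lo-41.

44.847%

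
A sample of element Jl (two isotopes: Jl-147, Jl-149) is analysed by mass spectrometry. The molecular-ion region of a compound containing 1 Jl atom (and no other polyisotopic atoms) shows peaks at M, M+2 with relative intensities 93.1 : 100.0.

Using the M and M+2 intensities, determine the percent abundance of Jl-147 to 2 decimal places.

48.21%

If p is the fraction of Jl that is Jl-147, then I(M+2)/I(M) = [C(1,1)·p^0·(1−p)] / p^1 = 1·(1−p)/p = 100.0/93.1 = 1.0741
(1−p)/p = 1.0741/1 = 1.0741  ⇒  p = 1/(1 + 1.0741) = 0.4821
Jl-147: 48.21%, Jl-149: 51.79%.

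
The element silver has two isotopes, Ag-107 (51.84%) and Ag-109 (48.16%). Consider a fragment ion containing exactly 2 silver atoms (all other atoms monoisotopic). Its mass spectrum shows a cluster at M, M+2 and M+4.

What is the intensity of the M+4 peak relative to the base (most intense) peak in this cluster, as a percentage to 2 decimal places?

46.45%

Binomial terms of (0.5184 + 0.4816)^2: M 0.2687, M+2 0.4993, M+4 0.2319 → M+2 is the base peak.
P(M+2) = C(2,1) × 0.5184^1 × 0.4816^1 = 2 × 0.5184 × 0.4816 = 0.499323 (base)
P(M+4) = C(2,2) × 0.5184^0 × 0.4816^2 = 1 × 1.0000 × 0.23193856 = 0.231939
Relative intensity = 0.231939 / 0.499323 × 100 = 46.45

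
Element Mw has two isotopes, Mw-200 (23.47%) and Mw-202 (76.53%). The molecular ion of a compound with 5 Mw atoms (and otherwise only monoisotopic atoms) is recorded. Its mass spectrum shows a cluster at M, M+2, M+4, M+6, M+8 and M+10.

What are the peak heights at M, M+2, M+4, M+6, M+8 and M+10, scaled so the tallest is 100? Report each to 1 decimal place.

The 5 Mw atoms are independent, so intensities follow the terms of (0.2347 + 0.7653)^5.
P(M) = 0.2347^5 = 0.000712
P(M+2) = 5 × 0.2347^4 × 0.7653^1 = 0.011611
P(M+4) = 10 × 0.2347^3 × 0.7653^2 = 0.075719
P(M+6) = 10 × 0.2347^2 × 0.7653^3 = 0.246900
P(M+8) = 5 × 0.2347^1 × 0.7653^4 = 0.402541
P(M+10) = 0.7653^5 = 0.262518
The M+8 peak is largest (0.402541); scaling to 100 gives 0.2 : 2.9 : 18.8 : 61.3 : 100.0 : 65.2.

0.2 : 2.9 : 18.8 : 61.3 : 100.0 : 65.2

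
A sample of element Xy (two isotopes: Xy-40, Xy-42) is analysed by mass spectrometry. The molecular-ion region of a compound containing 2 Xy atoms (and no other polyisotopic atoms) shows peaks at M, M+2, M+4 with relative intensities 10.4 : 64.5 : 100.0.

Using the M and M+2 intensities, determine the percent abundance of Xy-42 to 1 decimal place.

If p is the fraction of Xy that is Xy-40, then I(M+2)/I(M) = [C(2,1)·p^1·(1−p)] / p^2 = 2·(1−p)/p = 64.5/10.4 = 6.2019
(1−p)/p = 6.2019/2 = 3.1010  ⇒  p = 1/(1 + 3.1010) = 0.2438
Xy-40: 24.4%, Xy-42: 75.6%.

75.6%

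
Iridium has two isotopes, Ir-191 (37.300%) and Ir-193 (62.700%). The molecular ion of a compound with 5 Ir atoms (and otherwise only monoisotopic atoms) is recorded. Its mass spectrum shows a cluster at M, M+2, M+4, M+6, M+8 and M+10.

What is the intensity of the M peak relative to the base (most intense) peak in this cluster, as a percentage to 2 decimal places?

2.11%

Term probabilities: M 0.0072, M+2 0.0607, M+4 0.2040, M+6 0.3429, M+8 0.2882, M+10 0.0969. Base peak = M+6.
P(M+6) = C(5,3) × 0.37300^2 × 0.62700^3 = 10 × 0.139129 × 0.24649188 = 0.342942 (base)
P(M) = C(5,0) × 0.37300^5 × 0.62700^0 = 1 × 0.00722012 × 1.0000 = 0.007220
Relative intensity = 0.007220 / 0.342942 × 100 = 2.11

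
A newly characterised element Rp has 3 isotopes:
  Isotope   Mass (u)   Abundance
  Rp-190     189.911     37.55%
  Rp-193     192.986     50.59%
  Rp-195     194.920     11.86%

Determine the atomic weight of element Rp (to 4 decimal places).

192.0607 u

Ar = Σ fᵢ·mᵢ = 0.3755 × 189.911 + 0.5059 × 192.986 + 0.1186 × 194.920
= 71.31158 + 97.63162 + 23.11751 = 192.06071 u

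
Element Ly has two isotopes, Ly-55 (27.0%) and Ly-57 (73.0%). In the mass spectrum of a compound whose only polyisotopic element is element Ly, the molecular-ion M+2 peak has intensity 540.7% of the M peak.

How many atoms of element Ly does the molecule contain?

For n independent Ly atoms, I(M+2)/I(M) = n · (abundance Ly-57) / (abundance Ly-55) = n · 0.730/0.270.
n = 5.407 × 0.270/0.730 = 2.00 ≈ 2

2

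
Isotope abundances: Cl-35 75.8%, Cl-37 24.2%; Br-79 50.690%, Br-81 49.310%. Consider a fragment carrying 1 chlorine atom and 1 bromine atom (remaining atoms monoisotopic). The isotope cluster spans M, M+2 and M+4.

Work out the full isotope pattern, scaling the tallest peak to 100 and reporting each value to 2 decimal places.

Chlorine pattern (n=1): 0.7580 : 0.2420
Bromine pattern (n=1): 0.5069 : 0.4931
Convolve the two distributions (both contribute in 2-u steps):
  M: 0.7580×0.5069 = 0.384230
  M+2: 0.7580×0.4931 + 0.2420×0.5069 = 0.496440
  M+4: 0.2420×0.4931 = 0.119330
Scale to base peak (0.496440) = 100: 77.40 : 100.00 : 24.04

77.40 : 100.00 : 24.04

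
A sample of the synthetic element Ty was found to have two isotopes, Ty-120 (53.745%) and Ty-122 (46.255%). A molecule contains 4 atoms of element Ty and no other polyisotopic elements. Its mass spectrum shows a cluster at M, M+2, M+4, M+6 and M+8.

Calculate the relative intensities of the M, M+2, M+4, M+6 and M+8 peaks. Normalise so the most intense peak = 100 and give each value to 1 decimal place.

22.5 : 77.5 : 100.0 : 57.4 : 12.3

Expanding (0.53745 + 0.46255)^4:
P(M) = 0.53745^4 = 0.083436
P(M+2) = 4 × 0.53745^3 × 0.46255^1 = 0.287232
P(M+4) = 6 × 0.53745^2 × 0.46255^2 = 0.370804
P(M+6) = 4 × 0.53745^1 × 0.46255^3 = 0.212752
P(M+8) = 0.46255^4 = 0.045776
The M+4 peak is largest (0.370804); scaling to 100 gives 22.5 : 77.5 : 100.0 : 57.4 : 12.3.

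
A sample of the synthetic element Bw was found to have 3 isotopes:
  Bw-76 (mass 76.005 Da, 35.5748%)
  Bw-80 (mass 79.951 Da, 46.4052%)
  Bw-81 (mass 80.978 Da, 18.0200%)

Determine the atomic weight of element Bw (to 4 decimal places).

Average mass = Σ (abundance × isotope mass) = 0.355748 × 76.005 + 0.464052 × 79.951 + 0.180200 × 80.978
= 27.03863 + 37.10142 + 14.59224 = 78.73229 Da

78.7323 Da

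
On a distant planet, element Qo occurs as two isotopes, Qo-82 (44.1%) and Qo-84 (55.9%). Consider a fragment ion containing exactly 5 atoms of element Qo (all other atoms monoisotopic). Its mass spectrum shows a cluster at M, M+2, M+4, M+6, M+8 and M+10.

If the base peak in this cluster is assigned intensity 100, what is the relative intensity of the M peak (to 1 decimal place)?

4.9

Term probabilities: M 0.0167, M+2 0.1057, M+4 0.2680, M+6 0.3397, M+8 0.2153, M+10 0.0546. Base peak = M+6.
P(M+6) = C(5,3) × 0.441^2 × 0.559^3 = 10 × 0.194481 × 0.17467688 = 0.339713 (base)
P(M) = C(5,0) × 0.441^5 × 0.559^0 = 1 × 0.01667988 × 1.0000 = 0.016680
Relative intensity = 0.016680 / 0.339713 × 100 = 4.9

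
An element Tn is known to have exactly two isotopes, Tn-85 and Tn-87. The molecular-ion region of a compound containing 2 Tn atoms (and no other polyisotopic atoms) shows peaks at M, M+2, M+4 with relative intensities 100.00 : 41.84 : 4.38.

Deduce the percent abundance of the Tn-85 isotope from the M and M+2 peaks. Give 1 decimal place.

82.7%

Write p for the Tn-85 fraction. I(M+2)/I(M) = [C(2,1)·p^1·(1−p)] / p^2 = 2·(1−p)/p = 41.84/100.00 = 0.4184
(1−p)/p = 0.4184/2 = 0.2092  ⇒  p = 1/(1 + 0.2092) = 0.8270
Tn-85: 82.7%, Tn-87: 17.3%.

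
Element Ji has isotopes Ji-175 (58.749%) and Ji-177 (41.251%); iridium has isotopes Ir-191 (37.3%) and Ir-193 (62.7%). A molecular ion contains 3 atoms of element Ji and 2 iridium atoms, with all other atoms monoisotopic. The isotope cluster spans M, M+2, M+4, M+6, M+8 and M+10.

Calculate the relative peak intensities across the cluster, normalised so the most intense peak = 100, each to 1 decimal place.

8.8 : 48.0 : 100.0 : 99.0 : 46.9 : 8.6

Element Ji pattern (n=3): 0.20276894 : 0.42712667 : 0.29990983 : 0.07019456
Iridium pattern (n=2): 0.139129 : 0.467742 : 0.393129
Convolve the two distributions (both contribute in 2-u steps):
  M: 0.20276894×0.139129 = 0.028211
  M+2: 0.20276894×0.467742 + 0.42712667×0.139129 = 0.154269
  M+4: 0.20276894×0.393129 + 0.42712667×0.467742 + 0.29990983×0.139129 = 0.321226
  M+6: 0.42712667×0.393129 + 0.29990983×0.467742 + 0.07019456×0.139129 = 0.317962
  M+8: 0.29990983×0.393129 + 0.07019456×0.467742 = 0.150736
  M+10: 0.07019456×0.393129 = 0.027596
Scale to base peak (0.321226) = 100: 8.8 : 48.0 : 100.0 : 99.0 : 46.9 : 8.6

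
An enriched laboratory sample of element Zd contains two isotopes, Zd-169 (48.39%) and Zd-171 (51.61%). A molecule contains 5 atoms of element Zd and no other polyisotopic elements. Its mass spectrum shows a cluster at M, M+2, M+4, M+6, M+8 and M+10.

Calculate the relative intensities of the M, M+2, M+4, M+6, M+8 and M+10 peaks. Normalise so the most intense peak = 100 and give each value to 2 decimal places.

8.24 : 43.96 : 93.76 : 100.00 : 53.33 : 11.38

The 5 Zd atoms are independent, so intensities follow the terms of (0.4839 + 0.5161)^5.
P(M) = 0.4839^5 = 0.026532
P(M+2) = 5 × 0.4839^4 × 0.5161^1 = 0.141490
P(M+4) = 10 × 0.4839^3 × 0.5161^2 = 0.301811
P(M+6) = 10 × 0.4839^2 × 0.5161^3 = 0.321894
P(M+8) = 5 × 0.4839^1 × 0.5161^4 = 0.171657
P(M+10) = 0.5161^5 = 0.036616
The M+6 peak is largest (0.321894); scaling to 100 gives 8.24 : 43.96 : 93.76 : 100.00 : 53.33 : 11.38.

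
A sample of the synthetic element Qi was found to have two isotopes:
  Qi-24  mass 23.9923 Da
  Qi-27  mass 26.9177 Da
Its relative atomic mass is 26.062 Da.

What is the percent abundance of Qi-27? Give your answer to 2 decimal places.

70.75%

With x = fraction of Qi-24 (so Qi-27 is 1 − x):
23.9923·x + 26.9177·(1 − x) = 26.062
(23.9923 − 26.9177)·x = 26.062 − 26.9177
x = -0.8557 / -2.9254 = 0.29251 → 29.25% Qi-24, 70.75% Qi-27.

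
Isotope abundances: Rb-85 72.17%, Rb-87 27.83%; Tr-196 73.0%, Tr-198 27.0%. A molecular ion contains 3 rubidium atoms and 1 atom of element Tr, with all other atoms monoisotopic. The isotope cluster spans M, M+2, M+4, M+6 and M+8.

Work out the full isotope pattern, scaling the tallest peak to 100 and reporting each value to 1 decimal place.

Rubidium pattern (n=3): 0.37589809 : 0.43485841 : 0.16768892 : 0.02155458
Element Tr pattern (n=1): 0.7300 : 0.2700
Convolve the two distributions (both contribute in 2-u steps):
  M: 0.37589809×0.7300 = 0.274406
  M+2: 0.37589809×0.2700 + 0.43485841×0.7300 = 0.418939
  M+4: 0.43485841×0.2700 + 0.16768892×0.7300 = 0.239825
  M+6: 0.16768892×0.2700 + 0.02155458×0.7300 = 0.061011
  M+8: 0.02155458×0.2700 = 0.005820
Scale to base peak (0.418939) = 100: 65.5 : 100.0 : 57.2 : 14.6 : 1.4

65.5 : 100.0 : 57.2 : 14.6 : 1.4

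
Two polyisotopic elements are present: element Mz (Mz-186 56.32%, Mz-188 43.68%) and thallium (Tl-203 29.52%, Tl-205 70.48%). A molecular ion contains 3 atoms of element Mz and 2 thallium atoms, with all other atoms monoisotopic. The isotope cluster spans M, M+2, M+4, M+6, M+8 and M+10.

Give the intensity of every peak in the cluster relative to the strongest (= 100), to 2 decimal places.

Element Mz pattern (n=3): 0.1786438 : 0.41565133 : 0.32236595 : 0.08333892
Thallium pattern (n=2): 0.08714304 : 0.41611392 : 0.49674304
Convolve the two distributions (both contribute in 2-u steps):
  M: 0.1786438×0.08714304 = 0.015568
  M+2: 0.1786438×0.41611392 + 0.41565133×0.08714304 = 0.110557
  M+4: 0.1786438×0.49674304 + 0.41565133×0.41611392 + 0.32236595×0.08714304 = 0.289790
  M+6: 0.41565133×0.49674304 + 0.32236595×0.41611392 + 0.08333892×0.08714304 = 0.347875
  M+8: 0.32236595×0.49674304 + 0.08333892×0.41611392 = 0.194812
  M+10: 0.08333892×0.49674304 = 0.041398
Scale to base peak (0.347875) = 100: 4.48 : 31.78 : 83.30 : 100.00 : 56.00 : 11.90

4.48 : 31.78 : 83.30 : 100.00 : 56.00 : 11.90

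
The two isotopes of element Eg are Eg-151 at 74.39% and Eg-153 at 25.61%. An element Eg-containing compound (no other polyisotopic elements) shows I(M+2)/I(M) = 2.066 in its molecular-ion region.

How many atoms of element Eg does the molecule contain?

6

The M+2/M ratio from n Eg atoms is n · q/p = n · 0.2561/0.7439.
n = 2.066 × 0.7439/0.2561 = 6.00 ≈ 6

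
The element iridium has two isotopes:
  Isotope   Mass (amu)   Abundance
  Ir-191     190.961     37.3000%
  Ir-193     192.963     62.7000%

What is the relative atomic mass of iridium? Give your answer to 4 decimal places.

The abundance-weighted mean is 0.373000 × 190.961 + 0.627000 × 192.963
= 71.22845 + 120.98780 = 192.21625 amu

192.2163 amu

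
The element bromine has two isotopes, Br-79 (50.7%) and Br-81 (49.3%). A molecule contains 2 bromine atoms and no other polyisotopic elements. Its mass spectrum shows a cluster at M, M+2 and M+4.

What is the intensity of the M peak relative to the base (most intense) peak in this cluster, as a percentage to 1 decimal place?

(0.507 + 0.493)^2 gives M 0.2570, M+2 0.4999, M+4 0.2430; the largest is M+2.
P(M+2) = C(2,1) × 0.507^1 × 0.493^1 = 2 × 0.5070 × 0.4930 = 0.499902 (base)
P(M) = C(2,0) × 0.507^2 × 0.493^0 = 1 × 0.257049 × 1.0000 = 0.257049
Relative intensity = 0.257049 / 0.499902 × 100 = 51.4

51.4%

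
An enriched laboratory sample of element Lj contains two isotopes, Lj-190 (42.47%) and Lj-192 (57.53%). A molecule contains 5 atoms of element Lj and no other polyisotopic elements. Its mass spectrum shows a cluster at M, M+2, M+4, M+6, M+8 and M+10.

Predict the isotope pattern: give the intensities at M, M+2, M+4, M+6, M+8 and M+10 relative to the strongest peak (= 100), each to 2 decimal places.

4.02 : 27.25 : 73.82 : 100.00 : 67.73 : 18.35

Each Lj atom is independently Lj-190 (p = 0.4247) or Lj-192 (q = 0.5753); the cluster is the binomial expansion (p + q)^5.
P(M) = 0.4247^5 = 0.013817
P(M+2) = 5 × 0.4247^4 × 0.5753^1 = 0.093582
P(M+4) = 10 × 0.4247^3 × 0.5753^2 = 0.253534
P(M+6) = 10 × 0.4247^2 × 0.5753^3 = 0.343437
P(M+8) = 5 × 0.4247^1 × 0.5753^4 = 0.232611
P(M+10) = 0.5753^5 = 0.063019
The M+6 peak is largest (0.343437); scaling to 100 gives 4.02 : 27.25 : 73.82 : 100.00 : 67.73 : 18.35.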